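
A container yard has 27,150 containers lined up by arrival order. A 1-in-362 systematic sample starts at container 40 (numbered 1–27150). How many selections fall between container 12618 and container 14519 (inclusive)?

k = 362
First selection ≥ 12618: 40 + ⌈(12618−40)/362⌉·362 = 40 + 35×362 = 12710
Last selection ≤ 14519: 40 + ⌊(14519−40)/362⌋·362 = 40 + 39×362 = 14158
Count = 39 − 35 + 1 = 5

5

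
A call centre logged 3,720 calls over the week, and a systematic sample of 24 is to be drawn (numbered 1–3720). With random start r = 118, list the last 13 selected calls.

1823, 1978, 2133, 2288, 2443, 2598, 2753, 2908, 3063, 3218, 3373, 3528, 3683

k = N/n = 3720/24 = 155
12th selection = 118 + 11×155 = 1823
13th: 1823 + 155 = 1978
14th: 1978 + 155 = 2133
15th: 2133 + 155 = 2288
16th: 2288 + 155 = 2443
17th: 2443 + 155 = 2598
18th: 2598 + 155 = 2753
19th: 2753 + 155 = 2908
20th: 2908 + 155 = 3063
21st: 3063 + 155 = 3218
22nd: 3218 + 155 = 3373
23rd: 3373 + 155 = 3528
24th: 3528 + 155 = 3683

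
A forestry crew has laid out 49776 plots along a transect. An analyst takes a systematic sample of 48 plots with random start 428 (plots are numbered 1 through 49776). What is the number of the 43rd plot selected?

k = 49776/48 = 1037
43rd selection = r + (43−1)·k = 428 + 42×1037 = 428 + 43554 = 43982

43982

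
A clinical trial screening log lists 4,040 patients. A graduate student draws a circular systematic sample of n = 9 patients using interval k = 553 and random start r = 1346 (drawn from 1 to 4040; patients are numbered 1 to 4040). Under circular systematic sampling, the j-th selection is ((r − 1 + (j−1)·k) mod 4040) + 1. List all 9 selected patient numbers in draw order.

Selection 1: 1346
Selection 2: 1346 + 553 = 1899
Selection 3: 1899 + 553 = 2452
Selection 4: 2452 + 553 = 3005
Selection 5: 3005 + 553 = 3558
Selection 6: 3558 + 553 = 4111 → 4111 − 4040 = 71
Selection 7: 71 + 553 = 624
Selection 8: 624 + 553 = 1177
Selection 9: 1177 + 553 = 1730

1346, 1899, 2452, 3005, 3558, 71, 624, 1177, 1730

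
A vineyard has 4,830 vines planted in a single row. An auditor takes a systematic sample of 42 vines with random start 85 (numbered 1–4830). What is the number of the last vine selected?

k = 4830/42 = 115
42nd selection = r + (42−1)·k = 85 + 41×115 = 85 + 4715 = 4800

4800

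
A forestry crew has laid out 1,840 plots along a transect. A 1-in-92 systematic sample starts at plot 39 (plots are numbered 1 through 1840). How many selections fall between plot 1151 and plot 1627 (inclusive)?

k = 92
First selection ≥ 1151: 39 + ⌈(1151−39)/92⌉·92 = 39 + 13×92 = 1235
Last selection ≤ 1627: 39 + ⌊(1627−39)/92⌋·92 = 39 + 17×92 = 1603
Count = 17 − 13 + 1 = 5

5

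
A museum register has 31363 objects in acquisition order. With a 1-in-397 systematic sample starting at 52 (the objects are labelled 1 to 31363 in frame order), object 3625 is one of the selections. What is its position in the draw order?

k = 397
position = (3625 − 52)/397 + 1 = 3573/397 + 1 = 9 + 1 = 10

10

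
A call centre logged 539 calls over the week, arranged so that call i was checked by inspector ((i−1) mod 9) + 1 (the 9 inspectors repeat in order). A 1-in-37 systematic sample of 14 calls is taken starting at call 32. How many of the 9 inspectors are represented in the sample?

Consecutive selections differ by k = 37, so their inspector numbers differ by 37 mod 9 = 1.
gcd(37, 9) = 1, so the sample visits 9/1 = 9 distinct residues mod 9.
Start 32 is inspector 5; the inspectors hit are 1, 2, 3, 4, 5, 6, 7, 8, 9.

9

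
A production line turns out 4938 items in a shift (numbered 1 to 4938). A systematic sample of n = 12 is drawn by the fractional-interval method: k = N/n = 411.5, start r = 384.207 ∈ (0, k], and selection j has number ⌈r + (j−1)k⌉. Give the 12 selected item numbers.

j=1: r + 0k = 384.207 → ⌈·⌉ = 385
j=2: r + 1k = 795.707 → ⌈·⌉ = 796
j=3: r + 2k = 1207.207 → ⌈·⌉ = 1208
j=4: r + 3k = 1618.707 → ⌈·⌉ = 1619
j=5: r + 4k = 2030.207 → ⌈·⌉ = 2031
j=6: r + 5k = 2441.707 → ⌈·⌉ = 2442
j=7: r + 6k = 2853.207 → ⌈·⌉ = 2854
j=8: r + 7k = 3264.707 → ⌈·⌉ = 3265
j=9: r + 8k = 3676.207 → ⌈·⌉ = 3677
j=10: r + 9k = 4087.707 → ⌈·⌉ = 4088
j=11: r + 10k = 4499.207 → ⌈·⌉ = 4500
j=12: r + 11k = 4910.707 → ⌈·⌉ = 4911

385, 796, 1208, 1619, 2031, 2442, 2854, 3265, 3677, 4088, 4500, 4911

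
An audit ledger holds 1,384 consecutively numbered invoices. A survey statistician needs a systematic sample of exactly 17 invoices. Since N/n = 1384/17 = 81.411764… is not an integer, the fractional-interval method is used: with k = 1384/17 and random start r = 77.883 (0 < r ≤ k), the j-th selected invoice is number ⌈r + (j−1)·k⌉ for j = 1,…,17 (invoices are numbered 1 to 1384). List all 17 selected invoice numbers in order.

78, 160, 241, 323, 404, 485, 567, 648, 730, 811, 893, 974, 1055, 1137, 1218, 1300, 1381

j=1: r + 0k = 77.883 → ⌈·⌉ = 78
j=2: r + 1k = 159.294764… → ⌈·⌉ = 160
j=3: r + 2k = 240.706529… → ⌈·⌉ = 241
j=4: r + 3k = 322.118294… → ⌈·⌉ = 323
j=5: r + 4k = 403.530058… → ⌈·⌉ = 404
j=6: r + 5k = 484.941823… → ⌈·⌉ = 485
j=7: r + 6k = 566.353588… → ⌈·⌉ = 567
j=8: r + 7k = 647.765352… → ⌈·⌉ = 648
j=9: r + 8k = 729.177117… → ⌈·⌉ = 730
j=10: r + 9k = 810.588882… → ⌈·⌉ = 811
j=11: r + 10k = 892.000647… → ⌈·⌉ = 893
j=12: r + 11k = 973.412411… → ⌈·⌉ = 974
j=13: r + 12k = 1054.824176… → ⌈·⌉ = 1055
j=14: r + 13k = 1136.235941… → ⌈·⌉ = 1137
j=15: r + 14k = 1217.647705… → ⌈·⌉ = 1218
j=16: r + 15k = 1299.059470… → ⌈·⌉ = 1300
j=17: r + 16k = 1380.471235… → ⌈·⌉ = 1381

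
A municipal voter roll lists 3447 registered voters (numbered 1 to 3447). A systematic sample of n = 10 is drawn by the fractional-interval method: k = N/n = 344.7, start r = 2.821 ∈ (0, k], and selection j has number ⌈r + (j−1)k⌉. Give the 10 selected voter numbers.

j=1: r + 0k = 2.821 → ⌈·⌉ = 3
j=2: r + 1k = 347.521 → ⌈·⌉ = 348
j=3: r + 2k = 692.221 → ⌈·⌉ = 693
j=4: r + 3k = 1036.921 → ⌈·⌉ = 1037
j=5: r + 4k = 1381.621 → ⌈·⌉ = 1382
j=6: r + 5k = 1726.321 → ⌈·⌉ = 1727
j=7: r + 6k = 2071.021 → ⌈·⌉ = 2072
j=8: r + 7k = 2415.721 → ⌈·⌉ = 2416
j=9: r + 8k = 2760.421 → ⌈·⌉ = 2761
j=10: r + 9k = 3105.121 → ⌈·⌉ = 3106

3, 348, 693, 1037, 1382, 1727, 2072, 2416, 2761, 3106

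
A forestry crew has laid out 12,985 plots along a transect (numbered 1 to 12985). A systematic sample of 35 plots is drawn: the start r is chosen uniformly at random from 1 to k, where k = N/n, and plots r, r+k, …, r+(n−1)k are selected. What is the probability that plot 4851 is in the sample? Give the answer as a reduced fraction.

k = 12985/35 = 371.
Plot 4851 is selected iff r ≡ 4851 (mod 371); exactly one such r in {1,…,371}.
Inclusion probability = 1/371.

1/371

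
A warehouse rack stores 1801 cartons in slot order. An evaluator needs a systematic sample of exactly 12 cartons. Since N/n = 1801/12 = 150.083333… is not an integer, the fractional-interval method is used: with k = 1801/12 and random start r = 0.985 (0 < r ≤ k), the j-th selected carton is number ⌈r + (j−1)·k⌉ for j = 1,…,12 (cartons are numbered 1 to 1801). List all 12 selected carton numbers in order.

j=1: r + 0k = 0.985 → ⌈·⌉ = 1
j=2: r + 1k = 151.068333… → ⌈·⌉ = 152
j=3: r + 2k = 301.151666… → ⌈·⌉ = 302
j=4: r + 3k = 451.235 → ⌈·⌉ = 452
j=5: r + 4k = 601.318333… → ⌈·⌉ = 602
j=6: r + 5k = 751.401666… → ⌈·⌉ = 752
j=7: r + 6k = 901.485 → ⌈·⌉ = 902
j=8: r + 7k = 1051.568333… → ⌈·⌉ = 1052
j=9: r + 8k = 1201.651666… → ⌈·⌉ = 1202
j=10: r + 9k = 1351.735 → ⌈·⌉ = 1352
j=11: r + 10k = 1501.818333… → ⌈·⌉ = 1502
j=12: r + 11k = 1651.901666… → ⌈·⌉ = 1652

1, 152, 302, 452, 602, 752, 902, 1052, 1202, 1352, 1502, 1652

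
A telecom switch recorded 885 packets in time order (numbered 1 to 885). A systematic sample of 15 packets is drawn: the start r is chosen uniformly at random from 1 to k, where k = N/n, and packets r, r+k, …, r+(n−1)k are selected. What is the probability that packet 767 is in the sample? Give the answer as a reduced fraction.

1/59

k = 885/15 = 59.
Packet 767 is selected iff r ≡ 767 (mod 59); exactly one such r in {1,…,59}.
Inclusion probability = 1/59.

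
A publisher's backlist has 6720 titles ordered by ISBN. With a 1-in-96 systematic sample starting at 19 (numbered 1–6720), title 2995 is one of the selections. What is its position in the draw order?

k = 96
position = (2995 − 19)/96 + 1 = 2976/96 + 1 = 31 + 1 = 32

32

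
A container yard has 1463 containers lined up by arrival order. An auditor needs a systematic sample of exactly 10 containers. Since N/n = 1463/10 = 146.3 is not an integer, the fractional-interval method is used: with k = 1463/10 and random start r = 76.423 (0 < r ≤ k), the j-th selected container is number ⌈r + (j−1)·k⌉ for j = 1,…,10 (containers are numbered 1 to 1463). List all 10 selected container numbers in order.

77, 223, 370, 516, 662, 808, 955, 1101, 1247, 1394

j=1: r + 0k = 76.423 → ⌈·⌉ = 77
j=2: r + 1k = 222.723 → ⌈·⌉ = 223
j=3: r + 2k = 369.023 → ⌈·⌉ = 370
j=4: r + 3k = 515.323 → ⌈·⌉ = 516
j=5: r + 4k = 661.623 → ⌈·⌉ = 662
j=6: r + 5k = 807.923 → ⌈·⌉ = 808
j=7: r + 6k = 954.223 → ⌈·⌉ = 955
j=8: r + 7k = 1100.523 → ⌈·⌉ = 1101
j=9: r + 8k = 1246.823 → ⌈·⌉ = 1247
j=10: r + 9k = 1393.123 → ⌈·⌉ = 1394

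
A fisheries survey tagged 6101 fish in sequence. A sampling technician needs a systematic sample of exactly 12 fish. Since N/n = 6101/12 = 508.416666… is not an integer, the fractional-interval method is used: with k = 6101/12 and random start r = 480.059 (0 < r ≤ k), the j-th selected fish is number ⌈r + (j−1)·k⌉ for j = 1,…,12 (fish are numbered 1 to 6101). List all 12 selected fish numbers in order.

481, 989, 1497, 2006, 2514, 3023, 3531, 4039, 4548, 5056, 5565, 6073

j=1: r + 0k = 480.059 → ⌈·⌉ = 481
j=2: r + 1k = 988.475666… → ⌈·⌉ = 989
j=3: r + 2k = 1496.892333… → ⌈·⌉ = 1497
j=4: r + 3k = 2005.309 → ⌈·⌉ = 2006
j=5: r + 4k = 2513.725666… → ⌈·⌉ = 2514
j=6: r + 5k = 3022.142333… → ⌈·⌉ = 3023
j=7: r + 6k = 3530.559 → ⌈·⌉ = 3531
j=8: r + 7k = 4038.975666… → ⌈·⌉ = 4039
j=9: r + 8k = 4547.392333… → ⌈·⌉ = 4548
j=10: r + 9k = 5055.809 → ⌈·⌉ = 5056
j=11: r + 10k = 5564.225666… → ⌈·⌉ = 5565
j=12: r + 11k = 6072.642333… → ⌈·⌉ = 6073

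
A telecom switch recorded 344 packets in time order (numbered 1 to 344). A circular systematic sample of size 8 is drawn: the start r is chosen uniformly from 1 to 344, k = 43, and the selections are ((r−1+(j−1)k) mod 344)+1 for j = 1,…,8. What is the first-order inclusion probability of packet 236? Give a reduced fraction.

For each position j, as r ranges over 1…344 the j-th selection hits every packet exactly once, so packet 236 is selected for exactly 8 of the 344 starts.
Inclusion probability = 8/344 = 1/43.

1/43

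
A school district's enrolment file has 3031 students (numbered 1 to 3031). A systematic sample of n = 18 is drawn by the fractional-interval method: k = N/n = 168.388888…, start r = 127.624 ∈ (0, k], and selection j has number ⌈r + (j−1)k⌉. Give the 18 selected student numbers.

128, 297, 465, 633, 802, 970, 1138, 1307, 1475, 1644, 1812, 1980, 2149, 2317, 2486, 2654, 2822, 2991

j=1: r + 0k = 127.624 → ⌈·⌉ = 128
j=2: r + 1k = 296.012888… → ⌈·⌉ = 297
j=3: r + 2k = 464.401777… → ⌈·⌉ = 465
j=4: r + 3k = 632.790666… → ⌈·⌉ = 633
j=5: r + 4k = 801.179555… → ⌈·⌉ = 802
j=6: r + 5k = 969.568444… → ⌈·⌉ = 970
j=7: r + 6k = 1137.957333… → ⌈·⌉ = 1138
j=8: r + 7k = 1306.346222… → ⌈·⌉ = 1307
j=9: r + 8k = 1474.735111… → ⌈·⌉ = 1475
j=10: r + 9k = 1643.124 → ⌈·⌉ = 1644
j=11: r + 10k = 1811.512888… → ⌈·⌉ = 1812
j=12: r + 11k = 1979.901777… → ⌈·⌉ = 1980
j=13: r + 12k = 2148.290666… → ⌈·⌉ = 2149
j=14: r + 13k = 2316.679555… → ⌈·⌉ = 2317
j=15: r + 14k = 2485.068444… → ⌈·⌉ = 2486
j=16: r + 15k = 2653.457333… → ⌈·⌉ = 2654
j=17: r + 16k = 2821.846222… → ⌈·⌉ = 2822
j=18: r + 17k = 2990.235111… → ⌈·⌉ = 2991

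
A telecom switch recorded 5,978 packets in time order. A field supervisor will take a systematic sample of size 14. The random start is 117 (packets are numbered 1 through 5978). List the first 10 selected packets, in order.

117, 544, 971, 1398, 1825, 2252, 2679, 3106, 3533, 3960

k = N/n = 5978/14 = 427
packet 1: 117
packet 2: 117 + 427 = 544
packet 3: 544 + 427 = 971
packet 4: 971 + 427 = 1398
packet 5: 1398 + 427 = 1825
packet 6: 1825 + 427 = 2252
packet 7: 2252 + 427 = 2679
packet 8: 2679 + 427 = 3106
packet 9: 3106 + 427 = 3533
packet 10: 3533 + 427 = 3960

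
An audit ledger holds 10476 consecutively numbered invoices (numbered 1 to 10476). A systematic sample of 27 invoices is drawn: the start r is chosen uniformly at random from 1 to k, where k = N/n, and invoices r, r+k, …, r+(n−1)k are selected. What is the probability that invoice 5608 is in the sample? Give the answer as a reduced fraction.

1/388

k = 10476/27 = 388.
Invoice 5608 is selected iff r ≡ 5608 (mod 388); exactly one such r in {1,…,388}.
Inclusion probability = 1/388.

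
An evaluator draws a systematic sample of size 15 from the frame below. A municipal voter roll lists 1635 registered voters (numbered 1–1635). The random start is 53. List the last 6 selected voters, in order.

1034, 1143, 1252, 1361, 1470, 1579

k = N/n = 1635/15 = 109
10th selection = 53 + 9×109 = 1034
11th: 1034 + 109 = 1143
12th: 1143 + 109 = 1252
13th: 1252 + 109 = 1361
14th: 1361 + 109 = 1470
15th: 1470 + 109 = 1579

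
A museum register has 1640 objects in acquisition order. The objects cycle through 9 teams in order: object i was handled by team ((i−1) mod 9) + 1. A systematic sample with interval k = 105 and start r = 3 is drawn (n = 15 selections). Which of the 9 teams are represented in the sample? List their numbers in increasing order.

Consecutive selections differ by k = 105, so their team numbers differ by 105 mod 9 = 6.
gcd(105, 9) = 3, so the sample visits 9/3 = 3 distinct residues mod 9.
Start 3 is team 3; the teams hit are 3, 6, 9.

3, 6, 9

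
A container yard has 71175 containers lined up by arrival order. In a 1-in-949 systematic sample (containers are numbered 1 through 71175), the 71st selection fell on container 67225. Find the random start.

k = 949
r = 67225 − (71−1)×949 = 67225 − 66430 = 795

795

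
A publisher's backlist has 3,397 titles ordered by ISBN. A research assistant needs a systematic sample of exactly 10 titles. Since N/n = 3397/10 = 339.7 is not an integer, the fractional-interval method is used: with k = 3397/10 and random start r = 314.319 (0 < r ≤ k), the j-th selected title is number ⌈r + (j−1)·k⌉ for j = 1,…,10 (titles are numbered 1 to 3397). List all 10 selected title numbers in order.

j=1: r + 0k = 314.319 → ⌈·⌉ = 315
j=2: r + 1k = 654.019 → ⌈·⌉ = 655
j=3: r + 2k = 993.719 → ⌈·⌉ = 994
j=4: r + 3k = 1333.419 → ⌈·⌉ = 1334
j=5: r + 4k = 1673.119 → ⌈·⌉ = 1674
j=6: r + 5k = 2012.819 → ⌈·⌉ = 2013
j=7: r + 6k = 2352.519 → ⌈·⌉ = 2353
j=8: r + 7k = 2692.219 → ⌈·⌉ = 2693
j=9: r + 8k = 3031.919 → ⌈·⌉ = 3032
j=10: r + 9k = 3371.619 → ⌈·⌉ = 3372

315, 655, 994, 1334, 1674, 2013, 2353, 2693, 3032, 3372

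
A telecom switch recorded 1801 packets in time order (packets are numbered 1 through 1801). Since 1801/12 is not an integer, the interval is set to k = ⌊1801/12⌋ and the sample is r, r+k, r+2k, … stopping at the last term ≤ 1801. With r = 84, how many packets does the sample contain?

k = ⌊1801/12⌋ = 150
Achieved size = ⌊(1801 − 84)/150⌋ + 1 = ⌊1717/150⌋ + 1 = 11 + 1 = 12
(last selection: 84 + 11×150 = 1734 ≤ 1801; next would be 1884 > 1801)

12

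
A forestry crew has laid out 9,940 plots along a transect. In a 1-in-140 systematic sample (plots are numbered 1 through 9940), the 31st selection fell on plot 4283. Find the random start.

83

k = 140
r = 4283 − (31−1)×140 = 4283 − 4200 = 83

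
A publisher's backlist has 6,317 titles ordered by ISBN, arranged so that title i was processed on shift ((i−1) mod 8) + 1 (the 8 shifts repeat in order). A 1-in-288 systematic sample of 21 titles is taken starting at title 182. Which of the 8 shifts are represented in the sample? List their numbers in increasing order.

Consecutive selections differ by k = 288, so their shift numbers differ by 288 mod 8 = 0.
gcd(288, 8) = 8, so the sample visits 8/8 = 1 distinct residues mod 8.
Start 182 is shift 6; the shifts hit are 6.

6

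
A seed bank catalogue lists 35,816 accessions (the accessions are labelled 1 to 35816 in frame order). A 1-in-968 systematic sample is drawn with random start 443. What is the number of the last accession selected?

k = 968
37th selection = r + (37−1)·k = 443 + 36×968 = 443 + 34848 = 35291

35291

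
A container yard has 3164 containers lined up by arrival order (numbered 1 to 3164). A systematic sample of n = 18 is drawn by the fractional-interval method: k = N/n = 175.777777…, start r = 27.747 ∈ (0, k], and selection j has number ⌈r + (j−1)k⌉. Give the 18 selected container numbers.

j=1: r + 0k = 27.747 → ⌈·⌉ = 28
j=2: r + 1k = 203.524777… → ⌈·⌉ = 204
j=3: r + 2k = 379.302555… → ⌈·⌉ = 380
j=4: r + 3k = 555.080333… → ⌈·⌉ = 556
j=5: r + 4k = 730.858111… → ⌈·⌉ = 731
j=6: r + 5k = 906.635888… → ⌈·⌉ = 907
j=7: r + 6k = 1082.413666… → ⌈·⌉ = 1083
j=8: r + 7k = 1258.191444… → ⌈·⌉ = 1259
j=9: r + 8k = 1433.969222… → ⌈·⌉ = 1434
j=10: r + 9k = 1609.747 → ⌈·⌉ = 1610
j=11: r + 10k = 1785.524777… → ⌈·⌉ = 1786
j=12: r + 11k = 1961.302555… → ⌈·⌉ = 1962
j=13: r + 12k = 2137.080333… → ⌈·⌉ = 2138
j=14: r + 13k = 2312.858111… → ⌈·⌉ = 2313
j=15: r + 14k = 2488.635888… → ⌈·⌉ = 2489
j=16: r + 15k = 2664.413666… → ⌈·⌉ = 2665
j=17: r + 16k = 2840.191444… → ⌈·⌉ = 2841
j=18: r + 17k = 3015.969222… → ⌈·⌉ = 3016

28, 204, 380, 556, 731, 907, 1083, 1259, 1434, 1610, 1786, 1962, 2138, 2313, 2489, 2665, 2841, 3016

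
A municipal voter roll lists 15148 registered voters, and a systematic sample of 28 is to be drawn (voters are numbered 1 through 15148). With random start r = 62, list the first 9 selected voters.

k = N/n = 15148/28 = 541
voter 1: 62
voter 2: 62 + 541 = 603
voter 3: 603 + 541 = 1144
voter 4: 1144 + 541 = 1685
voter 5: 1685 + 541 = 2226
voter 6: 2226 + 541 = 2767
voter 7: 2767 + 541 = 3308
voter 8: 3308 + 541 = 3849
voter 9: 3849 + 541 = 4390

62, 603, 1144, 1685, 2226, 2767, 3308, 3849, 4390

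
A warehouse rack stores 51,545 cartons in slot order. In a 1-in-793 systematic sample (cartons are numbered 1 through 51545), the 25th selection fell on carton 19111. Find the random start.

79

k = 793
r = 19111 − (25−1)×793 = 19111 − 19032 = 79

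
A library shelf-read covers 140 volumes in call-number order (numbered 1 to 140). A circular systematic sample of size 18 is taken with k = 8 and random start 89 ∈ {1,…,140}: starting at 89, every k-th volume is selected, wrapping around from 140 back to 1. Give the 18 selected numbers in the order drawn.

89, 97, 105, 113, 121, 129, 137, 5, 13, 21, 29, 37, 45, 53, 61, 69, 77, 85

Selection 1: 89
Selection 2: 89 + 8 = 97
Selection 3: 97 + 8 = 105
Selection 4: 105 + 8 = 113
Selection 5: 113 + 8 = 121
Selection 6: 121 + 8 = 129
Selection 7: 129 + 8 = 137
Selection 8: 137 + 8 = 145 → 145 − 140 = 5
Selection 9: 5 + 8 = 13
Selection 10: 13 + 8 = 21
Selection 11: 21 + 8 = 29
Selection 12: 29 + 8 = 37
Selection 13: 37 + 8 = 45
Selection 14: 45 + 8 = 53
Selection 15: 53 + 8 = 61
Selection 16: 61 + 8 = 69
Selection 17: 69 + 8 = 77
Selection 18: 77 + 8 = 85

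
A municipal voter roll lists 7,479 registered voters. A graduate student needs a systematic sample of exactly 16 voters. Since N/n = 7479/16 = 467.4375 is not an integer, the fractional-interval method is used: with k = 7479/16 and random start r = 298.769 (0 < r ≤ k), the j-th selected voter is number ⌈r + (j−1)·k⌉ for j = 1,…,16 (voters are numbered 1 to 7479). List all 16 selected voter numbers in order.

299, 767, 1234, 1702, 2169, 2636, 3104, 3571, 4039, 4506, 4974, 5441, 5909, 6376, 6843, 7311

j=1: r + 0k = 298.769 → ⌈·⌉ = 299
j=2: r + 1k = 766.2065 → ⌈·⌉ = 767
j=3: r + 2k = 1233.644 → ⌈·⌉ = 1234
j=4: r + 3k = 1701.0815 → ⌈·⌉ = 1702
j=5: r + 4k = 2168.519 → ⌈·⌉ = 2169
j=6: r + 5k = 2635.9565 → ⌈·⌉ = 2636
j=7: r + 6k = 3103.394 → ⌈·⌉ = 3104
j=8: r + 7k = 3570.8315 → ⌈·⌉ = 3571
j=9: r + 8k = 4038.269 → ⌈·⌉ = 4039
j=10: r + 9k = 4505.7065 → ⌈·⌉ = 4506
j=11: r + 10k = 4973.144 → ⌈·⌉ = 4974
j=12: r + 11k = 5440.5815 → ⌈·⌉ = 5441
j=13: r + 12k = 5908.019 → ⌈·⌉ = 5909
j=14: r + 13k = 6375.4565 → ⌈·⌉ = 6376
j=15: r + 14k = 6842.894 → ⌈·⌉ = 6843
j=16: r + 15k = 7310.3315 → ⌈·⌉ = 7311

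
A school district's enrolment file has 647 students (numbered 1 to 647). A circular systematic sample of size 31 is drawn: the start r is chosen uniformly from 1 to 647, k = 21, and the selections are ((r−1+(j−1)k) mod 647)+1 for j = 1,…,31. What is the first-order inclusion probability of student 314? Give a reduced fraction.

31/647

For each position j, as r ranges over 1…647 the j-th selection hits every student exactly once, so student 314 is selected for exactly 31 of the 647 starts.
Inclusion probability = 31/647.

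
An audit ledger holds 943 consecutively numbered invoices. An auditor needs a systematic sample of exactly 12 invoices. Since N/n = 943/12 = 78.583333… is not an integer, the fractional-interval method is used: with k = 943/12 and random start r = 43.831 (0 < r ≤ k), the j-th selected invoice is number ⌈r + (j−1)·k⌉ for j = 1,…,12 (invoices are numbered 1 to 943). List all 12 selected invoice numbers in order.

j=1: r + 0k = 43.831 → ⌈·⌉ = 44
j=2: r + 1k = 122.414333… → ⌈·⌉ = 123
j=3: r + 2k = 200.997666… → ⌈·⌉ = 201
j=4: r + 3k = 279.581 → ⌈·⌉ = 280
j=5: r + 4k = 358.164333… → ⌈·⌉ = 359
j=6: r + 5k = 436.747666… → ⌈·⌉ = 437
j=7: r + 6k = 515.331 → ⌈·⌉ = 516
j=8: r + 7k = 593.914333… → ⌈·⌉ = 594
j=9: r + 8k = 672.497666… → ⌈·⌉ = 673
j=10: r + 9k = 751.081 → ⌈·⌉ = 752
j=11: r + 10k = 829.664333… → ⌈·⌉ = 830
j=12: r + 11k = 908.247666… → ⌈·⌉ = 909

44, 123, 201, 280, 359, 437, 516, 594, 673, 752, 830, 909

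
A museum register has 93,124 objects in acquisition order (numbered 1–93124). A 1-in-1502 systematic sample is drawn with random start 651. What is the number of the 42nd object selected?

62233

k = 1502
42nd selection = r + (42−1)·k = 651 + 41×1502 = 651 + 61582 = 62233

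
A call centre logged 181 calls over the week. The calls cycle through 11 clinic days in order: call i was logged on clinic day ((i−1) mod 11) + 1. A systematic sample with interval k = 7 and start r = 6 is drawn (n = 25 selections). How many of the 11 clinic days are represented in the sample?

Consecutive selections differ by k = 7, so their clinic day numbers differ by 7 mod 11 = 7.
gcd(7, 11) = 1, so the sample visits 11/1 = 11 distinct residues mod 11.
Start 6 is clinic day 6; the clinic days hit are 1, 2, 3, 4, 5, 6, 7, 8, 9, 10, 11.

11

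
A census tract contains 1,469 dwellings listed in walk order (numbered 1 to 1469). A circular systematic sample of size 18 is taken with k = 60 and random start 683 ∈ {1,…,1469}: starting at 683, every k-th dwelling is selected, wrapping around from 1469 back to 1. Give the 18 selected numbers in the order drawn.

Selection 1: 683
Selection 2: 683 + 60 = 743
Selection 3: 743 + 60 = 803
Selection 4: 803 + 60 = 863
Selection 5: 863 + 60 = 923
Selection 6: 923 + 60 = 983
Selection 7: 983 + 60 = 1043
Selection 8: 1043 + 60 = 1103
Selection 9: 1103 + 60 = 1163
Selection 10: 1163 + 60 = 1223
Selection 11: 1223 + 60 = 1283
Selection 12: 1283 + 60 = 1343
Selection 13: 1343 + 60 = 1403
Selection 14: 1403 + 60 = 1463
Selection 15: 1463 + 60 = 1523 → 1523 − 1469 = 54
Selection 16: 54 + 60 = 114
Selection 17: 114 + 60 = 174
Selection 18: 174 + 60 = 234

683, 743, 803, 863, 923, 983, 1043, 1103, 1163, 1223, 1283, 1343, 1403, 1463, 54, 114, 174, 234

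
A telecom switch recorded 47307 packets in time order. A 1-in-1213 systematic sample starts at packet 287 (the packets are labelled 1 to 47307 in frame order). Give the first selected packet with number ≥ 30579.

30612

k = 1213
Steps past start: ⌈(30579 − 287)/1213⌉ = ⌈30292/1213⌉ = 25
Selected packet: 287 + 25×1213 = 30612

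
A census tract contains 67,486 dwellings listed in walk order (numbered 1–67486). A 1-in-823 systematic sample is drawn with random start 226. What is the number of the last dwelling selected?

66889

k = 823
82nd selection = r + (82−1)·k = 226 + 81×823 = 226 + 66663 = 66889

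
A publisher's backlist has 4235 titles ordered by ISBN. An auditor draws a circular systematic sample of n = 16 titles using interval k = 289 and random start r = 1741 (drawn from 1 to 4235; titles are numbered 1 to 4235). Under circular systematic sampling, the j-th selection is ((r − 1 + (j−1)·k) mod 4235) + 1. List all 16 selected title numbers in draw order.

1741, 2030, 2319, 2608, 2897, 3186, 3475, 3764, 4053, 107, 396, 685, 974, 1263, 1552, 1841

Selection 1: 1741
Selection 2: 1741 + 289 = 2030
Selection 3: 2030 + 289 = 2319
Selection 4: 2319 + 289 = 2608
Selection 5: 2608 + 289 = 2897
Selection 6: 2897 + 289 = 3186
Selection 7: 3186 + 289 = 3475
Selection 8: 3475 + 289 = 3764
Selection 9: 3764 + 289 = 4053
Selection 10: 4053 + 289 = 4342 → 4342 − 4235 = 107
Selection 11: 107 + 289 = 396
Selection 12: 396 + 289 = 685
Selection 13: 685 + 289 = 974
Selection 14: 974 + 289 = 1263
Selection 15: 1263 + 289 = 1552
Selection 16: 1552 + 289 = 1841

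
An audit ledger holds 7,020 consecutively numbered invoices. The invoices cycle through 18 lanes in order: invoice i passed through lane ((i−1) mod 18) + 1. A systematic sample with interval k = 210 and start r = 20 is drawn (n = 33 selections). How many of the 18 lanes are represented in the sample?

3

Consecutive selections differ by k = 210, so their lane numbers differ by 210 mod 18 = 12.
gcd(210, 18) = 6, so the sample visits 18/6 = 3 distinct residues mod 18.
Start 20 is lane 2; the lanes hit are 2, 8, 14.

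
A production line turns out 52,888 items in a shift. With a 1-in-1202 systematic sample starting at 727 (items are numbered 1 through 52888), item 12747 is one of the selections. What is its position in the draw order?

11

k = 1202
position = (12747 − 727)/1202 + 1 = 12020/1202 + 1 = 10 + 1 = 11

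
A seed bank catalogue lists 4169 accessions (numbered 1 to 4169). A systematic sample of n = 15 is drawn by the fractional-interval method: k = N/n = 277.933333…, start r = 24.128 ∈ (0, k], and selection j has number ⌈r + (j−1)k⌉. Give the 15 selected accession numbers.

25, 303, 580, 858, 1136, 1414, 1692, 1970, 2248, 2526, 2804, 3082, 3360, 3638, 3916

j=1: r + 0k = 24.128 → ⌈·⌉ = 25
j=2: r + 1k = 302.061333… → ⌈·⌉ = 303
j=3: r + 2k = 579.994666… → ⌈·⌉ = 580
j=4: r + 3k = 857.928 → ⌈·⌉ = 858
j=5: r + 4k = 1135.861333… → ⌈·⌉ = 1136
j=6: r + 5k = 1413.794666… → ⌈·⌉ = 1414
j=7: r + 6k = 1691.728 → ⌈·⌉ = 1692
j=8: r + 7k = 1969.661333… → ⌈·⌉ = 1970
j=9: r + 8k = 2247.594666… → ⌈·⌉ = 2248
j=10: r + 9k = 2525.528 → ⌈·⌉ = 2526
j=11: r + 10k = 2803.461333… → ⌈·⌉ = 2804
j=12: r + 11k = 3081.394666… → ⌈·⌉ = 3082
j=13: r + 12k = 3359.328 → ⌈·⌉ = 3360
j=14: r + 13k = 3637.261333… → ⌈·⌉ = 3638
j=15: r + 14k = 3915.194666… → ⌈·⌉ = 3916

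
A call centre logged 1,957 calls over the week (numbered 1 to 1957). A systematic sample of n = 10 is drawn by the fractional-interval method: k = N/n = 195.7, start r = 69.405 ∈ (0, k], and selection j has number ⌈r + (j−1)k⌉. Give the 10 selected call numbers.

j=1: r + 0k = 69.405 → ⌈·⌉ = 70
j=2: r + 1k = 265.105 → ⌈·⌉ = 266
j=3: r + 2k = 460.805 → ⌈·⌉ = 461
j=4: r + 3k = 656.505 → ⌈·⌉ = 657
j=5: r + 4k = 852.205 → ⌈·⌉ = 853
j=6: r + 5k = 1047.905 → ⌈·⌉ = 1048
j=7: r + 6k = 1243.605 → ⌈·⌉ = 1244
j=8: r + 7k = 1439.305 → ⌈·⌉ = 1440
j=9: r + 8k = 1635.005 → ⌈·⌉ = 1636
j=10: r + 9k = 1830.705 → ⌈·⌉ = 1831

70, 266, 461, 657, 853, 1048, 1244, 1440, 1636, 1831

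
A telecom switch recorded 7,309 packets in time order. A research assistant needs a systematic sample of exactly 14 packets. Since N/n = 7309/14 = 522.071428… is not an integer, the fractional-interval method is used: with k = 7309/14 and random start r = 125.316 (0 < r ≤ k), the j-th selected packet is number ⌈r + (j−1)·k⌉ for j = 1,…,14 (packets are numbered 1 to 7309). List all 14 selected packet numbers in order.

j=1: r + 0k = 125.316 → ⌈·⌉ = 126
j=2: r + 1k = 647.387428… → ⌈·⌉ = 648
j=3: r + 2k = 1169.458857… → ⌈·⌉ = 1170
j=4: r + 3k = 1691.530285… → ⌈·⌉ = 1692
j=5: r + 4k = 2213.601714… → ⌈·⌉ = 2214
j=6: r + 5k = 2735.673142… → ⌈·⌉ = 2736
j=7: r + 6k = 3257.744571… → ⌈·⌉ = 3258
j=8: r + 7k = 3779.816 → ⌈·⌉ = 3780
j=9: r + 8k = 4301.887428… → ⌈·⌉ = 4302
j=10: r + 9k = 4823.958857… → ⌈·⌉ = 4824
j=11: r + 10k = 5346.030285… → ⌈·⌉ = 5347
j=12: r + 11k = 5868.101714… → ⌈·⌉ = 5869
j=13: r + 12k = 6390.173142… → ⌈·⌉ = 6391
j=14: r + 13k = 6912.244571… → ⌈·⌉ = 6913

126, 648, 1170, 1692, 2214, 2736, 3258, 3780, 4302, 4824, 5347, 5869, 6391, 6913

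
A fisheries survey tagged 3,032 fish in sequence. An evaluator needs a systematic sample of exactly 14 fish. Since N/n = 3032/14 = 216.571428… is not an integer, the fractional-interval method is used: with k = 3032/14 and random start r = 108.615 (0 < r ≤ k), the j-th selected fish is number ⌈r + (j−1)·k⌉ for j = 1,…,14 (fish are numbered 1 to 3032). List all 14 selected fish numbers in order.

j=1: r + 0k = 108.615 → ⌈·⌉ = 109
j=2: r + 1k = 325.186428… → ⌈·⌉ = 326
j=3: r + 2k = 541.757857… → ⌈·⌉ = 542
j=4: r + 3k = 758.329285… → ⌈·⌉ = 759
j=5: r + 4k = 974.900714… → ⌈·⌉ = 975
j=6: r + 5k = 1191.472142… → ⌈·⌉ = 1192
j=7: r + 6k = 1408.043571… → ⌈·⌉ = 1409
j=8: r + 7k = 1624.615 → ⌈·⌉ = 1625
j=9: r + 8k = 1841.186428… → ⌈·⌉ = 1842
j=10: r + 9k = 2057.757857… → ⌈·⌉ = 2058
j=11: r + 10k = 2274.329285… → ⌈·⌉ = 2275
j=12: r + 11k = 2490.900714… → ⌈·⌉ = 2491
j=13: r + 12k = 2707.472142… → ⌈·⌉ = 2708
j=14: r + 13k = 2924.043571… → ⌈·⌉ = 2925

109, 326, 542, 759, 975, 1192, 1409, 1625, 1842, 2058, 2275, 2491, 2708, 2925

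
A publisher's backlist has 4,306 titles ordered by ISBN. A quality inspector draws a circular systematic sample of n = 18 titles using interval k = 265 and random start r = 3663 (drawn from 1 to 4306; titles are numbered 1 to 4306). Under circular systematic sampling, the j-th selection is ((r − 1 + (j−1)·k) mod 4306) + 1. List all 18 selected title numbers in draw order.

Selection 1: 3663
Selection 2: 3663 + 265 = 3928
Selection 3: 3928 + 265 = 4193
Selection 4: 4193 + 265 = 4458 → 4458 − 4306 = 152
Selection 5: 152 + 265 = 417
Selection 6: 417 + 265 = 682
Selection 7: 682 + 265 = 947
Selection 8: 947 + 265 = 1212
Selection 9: 1212 + 265 = 1477
Selection 10: 1477 + 265 = 1742
Selection 11: 1742 + 265 = 2007
Selection 12: 2007 + 265 = 2272
Selection 13: 2272 + 265 = 2537
Selection 14: 2537 + 265 = 2802
Selection 15: 2802 + 265 = 3067
Selection 16: 3067 + 265 = 3332
Selection 17: 3332 + 265 = 3597
Selection 18: 3597 + 265 = 3862

3663, 3928, 4193, 152, 417, 682, 947, 1212, 1477, 1742, 2007, 2272, 2537, 2802, 3067, 3332, 3597, 3862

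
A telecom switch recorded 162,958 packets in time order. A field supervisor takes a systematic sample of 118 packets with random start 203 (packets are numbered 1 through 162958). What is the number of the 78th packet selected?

k = 162958/118 = 1381
78th selection = r + (78−1)·k = 203 + 77×1381 = 203 + 106337 = 106540

106540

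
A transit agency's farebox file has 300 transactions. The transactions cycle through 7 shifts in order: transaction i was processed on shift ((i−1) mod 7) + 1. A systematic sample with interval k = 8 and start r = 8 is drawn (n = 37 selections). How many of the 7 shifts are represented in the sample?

7

Consecutive selections differ by k = 8, so their shift numbers differ by 8 mod 7 = 1.
gcd(8, 7) = 1, so the sample visits 7/1 = 7 distinct residues mod 7.
Start 8 is shift 1; the shifts hit are 1, 2, 3, 4, 5, 6, 7.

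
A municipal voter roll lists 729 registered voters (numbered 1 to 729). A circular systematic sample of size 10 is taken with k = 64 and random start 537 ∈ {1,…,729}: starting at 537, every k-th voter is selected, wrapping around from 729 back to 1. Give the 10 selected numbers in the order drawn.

Selection 1: 537
Selection 2: 537 + 64 = 601
Selection 3: 601 + 64 = 665
Selection 4: 665 + 64 = 729
Selection 5: 729 + 64 = 793 → 793 − 729 = 64
Selection 6: 64 + 64 = 128
Selection 7: 128 + 64 = 192
Selection 8: 192 + 64 = 256
Selection 9: 256 + 64 = 320
Selection 10: 320 + 64 = 384

537, 601, 665, 729, 64, 128, 192, 256, 320, 384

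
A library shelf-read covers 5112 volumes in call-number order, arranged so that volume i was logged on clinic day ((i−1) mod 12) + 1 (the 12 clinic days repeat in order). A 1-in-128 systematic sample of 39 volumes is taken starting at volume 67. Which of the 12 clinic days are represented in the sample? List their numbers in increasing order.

3, 7, 11

Consecutive selections differ by k = 128, so their clinic day numbers differ by 128 mod 12 = 8.
gcd(128, 12) = 4, so the sample visits 12/4 = 3 distinct residues mod 12.
Start 67 is clinic day 7; the clinic days hit are 3, 7, 11.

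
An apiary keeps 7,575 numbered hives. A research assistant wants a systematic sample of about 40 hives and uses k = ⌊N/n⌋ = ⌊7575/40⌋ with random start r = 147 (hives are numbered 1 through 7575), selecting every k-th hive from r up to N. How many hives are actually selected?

40

k = ⌊7575/40⌋ = 189
Achieved size = ⌊(7575 − 147)/189⌋ + 1 = ⌊7428/189⌋ + 1 = 39 + 1 = 40
(last selection: 147 + 39×189 = 7518 ≤ 7575; next would be 7707 > 7575)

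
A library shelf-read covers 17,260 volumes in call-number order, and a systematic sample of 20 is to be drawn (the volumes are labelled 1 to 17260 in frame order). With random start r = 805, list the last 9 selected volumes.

10298, 11161, 12024, 12887, 13750, 14613, 15476, 16339, 17202

k = N/n = 17260/20 = 863
12th selection = 805 + 11×863 = 10298
13th: 10298 + 863 = 11161
14th: 11161 + 863 = 12024
15th: 12024 + 863 = 12887
16th: 12887 + 863 = 13750
17th: 13750 + 863 = 14613
18th: 14613 + 863 = 15476
19th: 15476 + 863 = 16339
20th: 16339 + 863 = 17202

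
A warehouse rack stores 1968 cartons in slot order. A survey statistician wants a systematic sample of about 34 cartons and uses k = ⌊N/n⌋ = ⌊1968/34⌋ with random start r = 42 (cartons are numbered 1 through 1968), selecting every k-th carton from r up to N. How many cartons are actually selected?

34

k = ⌊1968/34⌋ = 57
Achieved size = ⌊(1968 − 42)/57⌋ + 1 = ⌊1926/57⌋ + 1 = 33 + 1 = 34
(last selection: 42 + 33×57 = 1923 ≤ 1968; next would be 1980 > 1968)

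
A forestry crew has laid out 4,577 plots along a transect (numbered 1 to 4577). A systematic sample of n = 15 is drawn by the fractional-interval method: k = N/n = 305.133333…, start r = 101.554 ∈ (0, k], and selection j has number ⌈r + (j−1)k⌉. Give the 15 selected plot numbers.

j=1: r + 0k = 101.554 → ⌈·⌉ = 102
j=2: r + 1k = 406.687333… → ⌈·⌉ = 407
j=3: r + 2k = 711.820666… → ⌈·⌉ = 712
j=4: r + 3k = 1016.954 → ⌈·⌉ = 1017
j=5: r + 4k = 1322.087333… → ⌈·⌉ = 1323
j=6: r + 5k = 1627.220666… → ⌈·⌉ = 1628
j=7: r + 6k = 1932.354 → ⌈·⌉ = 1933
j=8: r + 7k = 2237.487333… → ⌈·⌉ = 2238
j=9: r + 8k = 2542.620666… → ⌈·⌉ = 2543
j=10: r + 9k = 2847.754 → ⌈·⌉ = 2848
j=11: r + 10k = 3152.887333… → ⌈·⌉ = 3153
j=12: r + 11k = 3458.020666… → ⌈·⌉ = 3459
j=13: r + 12k = 3763.154 → ⌈·⌉ = 3764
j=14: r + 13k = 4068.287333… → ⌈·⌉ = 4069
j=15: r + 14k = 4373.420666… → ⌈·⌉ = 4374

102, 407, 712, 1017, 1323, 1628, 1933, 2238, 2543, 2848, 3153, 3459, 3764, 4069, 4374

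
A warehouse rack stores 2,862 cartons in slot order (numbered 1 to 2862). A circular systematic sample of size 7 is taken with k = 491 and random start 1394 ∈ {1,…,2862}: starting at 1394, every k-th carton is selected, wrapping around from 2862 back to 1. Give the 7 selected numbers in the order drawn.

1394, 1885, 2376, 5, 496, 987, 1478

Selection 1: 1394
Selection 2: 1394 + 491 = 1885
Selection 3: 1885 + 491 = 2376
Selection 4: 2376 + 491 = 2867 → 2867 − 2862 = 5
Selection 5: 5 + 491 = 496
Selection 6: 496 + 491 = 987
Selection 7: 987 + 491 = 1478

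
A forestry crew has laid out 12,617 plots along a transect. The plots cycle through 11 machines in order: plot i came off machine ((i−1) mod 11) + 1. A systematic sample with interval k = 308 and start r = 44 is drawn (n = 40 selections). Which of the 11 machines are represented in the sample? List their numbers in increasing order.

Consecutive selections differ by k = 308, so their machine numbers differ by 308 mod 11 = 0.
gcd(308, 11) = 11, so the sample visits 11/11 = 1 distinct residues mod 11.
Start 44 is machine 11; the machines hit are 11.

11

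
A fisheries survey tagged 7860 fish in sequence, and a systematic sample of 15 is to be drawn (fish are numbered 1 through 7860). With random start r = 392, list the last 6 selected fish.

5108, 5632, 6156, 6680, 7204, 7728

k = N/n = 7860/15 = 524
10th selection = 392 + 9×524 = 5108
11th: 5108 + 524 = 5632
12th: 5632 + 524 = 6156
13th: 6156 + 524 = 6680
14th: 6680 + 524 = 7204
15th: 7204 + 524 = 7728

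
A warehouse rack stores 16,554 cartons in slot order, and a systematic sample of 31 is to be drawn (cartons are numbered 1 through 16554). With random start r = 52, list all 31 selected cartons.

k = N/n = 16554/31 = 534
carton 1: 52
carton 2: 52 + 534 = 586
carton 3: 586 + 534 = 1120
carton 4: 1120 + 534 = 1654
carton 5: 1654 + 534 = 2188
carton 6: 2188 + 534 = 2722
carton 7: 2722 + 534 = 3256
carton 8: 3256 + 534 = 3790
carton 9: 3790 + 534 = 4324
carton 10: 4324 + 534 = 4858
carton 11: 4858 + 534 = 5392
carton 12: 5392 + 534 = 5926
carton 13: 5926 + 534 = 6460
carton 14: 6460 + 534 = 6994
carton 15: 6994 + 534 = 7528
carton 16: 7528 + 534 = 8062
carton 17: 8062 + 534 = 8596
carton 18: 8596 + 534 = 9130
carton 19: 9130 + 534 = 9664
carton 20: 9664 + 534 = 10198
carton 21: 10198 + 534 = 10732
carton 22: 10732 + 534 = 11266
carton 23: 11266 + 534 = 11800
carton 24: 11800 + 534 = 12334
carton 25: 12334 + 534 = 12868
carton 26: 12868 + 534 = 13402
carton 27: 13402 + 534 = 13936
carton 28: 13936 + 534 = 14470
carton 29: 14470 + 534 = 15004
carton 30: 15004 + 534 = 15538
carton 31: 15538 + 534 = 16072

52, 586, 1120, 1654, 2188, 2722, 3256, 3790, 4324, 4858, 5392, 5926, 6460, 6994, 7528, 8062, 8596, 9130, 9664, 10198, 10732, 11266, 11800, 12334, 12868, 13402, 13936, 14470, 15004, 15538, 16072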